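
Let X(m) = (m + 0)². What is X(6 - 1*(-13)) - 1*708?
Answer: -347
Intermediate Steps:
X(m) = m²
X(6 - 1*(-13)) - 1*708 = (6 - 1*(-13))² - 1*708 = (6 + 13)² - 708 = 19² - 708 = 361 - 708 = -347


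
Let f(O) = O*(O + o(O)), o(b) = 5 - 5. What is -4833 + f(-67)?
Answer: -344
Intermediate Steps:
o(b) = 0
f(O) = O² (f(O) = O*(O + 0) = O*O = O²)
-4833 + f(-67) = -4833 + (-67)² = -4833 + 4489 = -344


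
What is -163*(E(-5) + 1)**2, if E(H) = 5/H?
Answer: 0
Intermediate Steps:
-163*(E(-5) + 1)**2 = -163*(5/(-5) + 1)**2 = -163*(5*(-1/5) + 1)**2 = -163*(-1 + 1)**2 = -163*0**2 = -163*0 = 0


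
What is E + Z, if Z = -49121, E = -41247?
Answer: -90368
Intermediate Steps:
E + Z = -41247 - 49121 = -90368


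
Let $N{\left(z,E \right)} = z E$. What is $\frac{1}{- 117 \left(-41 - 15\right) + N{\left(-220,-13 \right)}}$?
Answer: $\frac{1}{9412} \approx 0.00010625$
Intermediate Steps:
$N{\left(z,E \right)} = E z$
$\frac{1}{- 117 \left(-41 - 15\right) + N{\left(-220,-13 \right)}} = \frac{1}{- 117 \left(-41 - 15\right) - -2860} = \frac{1}{\left(-117\right) \left(-56\right) + 2860} = \frac{1}{6552 + 2860} = \frac{1}{9412}$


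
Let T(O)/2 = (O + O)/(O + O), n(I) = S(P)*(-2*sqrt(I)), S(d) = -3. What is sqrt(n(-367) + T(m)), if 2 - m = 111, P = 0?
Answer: sqrt(2 + 6*I*sqrt(367)) ≈ 7.6472 + 7.5153*I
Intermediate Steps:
m = -109 (m = 2 - 1*111 = 2 - 111 = -109)
n(I) = 6*sqrt(I) (n(I) = -(-6)*sqrt(I) = 6*sqrt(I))
T(O) = 2 (T(O) = 2*((O + O)/(O + O)) = 2*((2*O)/((2*O))) = 2*((2*O)*(1/(2*O))) = 2*1 = 2)
sqrt(n(-367) + T(m)) = sqrt(6*sqrt(-367) + 2) = sqrt(6*(I*sqrt(367)) + 2) = sqrt(6*I*sqrt(367) + 2) = sqrt(2 + 6*I*sqrt(367))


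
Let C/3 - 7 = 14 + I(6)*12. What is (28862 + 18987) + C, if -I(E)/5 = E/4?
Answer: 47642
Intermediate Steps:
I(E) = -5*E/4
C = -207 (C = 21 + 3*(14 - 5/4*6*12) = 21 + 3*(14 - 15/2*12) = 21 + 3*(14 - 90) = 21 + 3*(-76) = 21 - 228 = -207)
(28862 + 18987) + C = (28862 + 18987) - 207 = 47849 - 207 = 47642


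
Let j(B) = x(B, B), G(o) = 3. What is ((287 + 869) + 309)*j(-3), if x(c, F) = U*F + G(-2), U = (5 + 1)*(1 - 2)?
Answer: 30765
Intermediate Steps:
U = -6 (U = 6*(-1) = -6)
x(c, F) = 3 - 6*F (x(c, F) = -6*F + 3 = 3 - 6*F)
j(B) = 3 - 6*B
((287 + 869) + 309)*j(-3) = ((287 + 869) + 309)*(3 - 6*(-3)) = (1156 + 309)*(3 + 18) = 1465*21 = 30765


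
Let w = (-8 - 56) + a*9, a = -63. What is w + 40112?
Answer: 39481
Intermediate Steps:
w = -631 (w = (-8 - 56) - 63*9 = -64 - 567 = -631)
w + 40112 = -631 + 40112 = 39481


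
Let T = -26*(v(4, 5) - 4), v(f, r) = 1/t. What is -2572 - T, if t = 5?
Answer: -13354/5 ≈ -2670.8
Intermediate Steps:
v(f, r) = ⅕ (v(f, r) = 1/5 = ⅕)
T = 494/5 (T = -26*(⅕ - 4) = -26*(-19/5) = 494/5 ≈ 98.800)
-2572 - T = -2572 - 1*494/5 = -2572 - 494/5 = -13354/5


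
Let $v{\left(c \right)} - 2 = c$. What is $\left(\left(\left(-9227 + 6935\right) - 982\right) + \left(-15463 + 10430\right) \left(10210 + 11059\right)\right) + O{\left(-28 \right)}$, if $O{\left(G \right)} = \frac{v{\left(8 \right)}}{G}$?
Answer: $- \frac{1498702119}{14} \approx -1.0705 \cdot 10^{8}$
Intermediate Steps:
$v{\left(c \right)} = 2 + c$
$O{\left(G \right)} = \frac{10}{G}$ ($O{\left(G \right)} = \frac{2 + 8}{G} = \frac{10}{G}$)
$\left(\left(\left(-9227 + 6935\right) - 982\right) + \left(-15463 + 10430\right) \left(10210 + 11059\right)\right) + O{\left(-28 \right)} = \left(\left(\left(-9227 + 6935\right) - 982\right) + \left(-15463 + 10430\right) \left(10210 + 11059\right)\right) + \frac{10}{-28} = \left(\left(-2292 - 982\right) - 107046877\right) + 10 \left(- \frac{1}{28}\right) = \left(-3274 - 107046877\right) - \frac{5}{14} = -107050151 - \frac{5}{14} = - \frac{1498702119}{14}$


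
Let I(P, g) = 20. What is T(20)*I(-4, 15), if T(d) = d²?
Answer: 8000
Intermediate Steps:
T(20)*I(-4, 15) = 20²*20 = 400*20 = 8000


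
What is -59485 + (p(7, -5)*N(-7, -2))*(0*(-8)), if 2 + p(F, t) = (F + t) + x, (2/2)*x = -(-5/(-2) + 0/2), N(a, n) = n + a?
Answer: -59485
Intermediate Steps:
N(a, n) = a + n
x = -5/2 (x = -(-5/(-2) + 0/2) = -(-5*(-1/2) + 0*(1/2)) = -(5/2 + 0) = -1*5/2 = -5/2 ≈ -2.5000)
p(F, t) = -9/2 + F + t (p(F, t) = -2 + ((F + t) - 5/2) = -2 + (-5/2 + F + t) = -9/2 + F + t)
-59485 + (p(7, -5)*N(-7, -2))*(0*(-8)) = -59485 + ((-9/2 + 7 - 5)*(-7 - 2))*(0*(-8)) = -59485 - 5/2*(-9)*0 = -59485 + (45/2)*0 = -59485 + 0 = -59485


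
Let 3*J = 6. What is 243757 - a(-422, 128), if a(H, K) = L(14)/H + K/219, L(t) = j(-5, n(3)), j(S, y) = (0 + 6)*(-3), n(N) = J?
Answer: 11263738234/46209 ≈ 2.4376e+5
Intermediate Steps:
J = 2 (J = (⅓)*6 = 2)
n(N) = 2
j(S, y) = -18 (j(S, y) = 6*(-3) = -18)
L(t) = -18
a(H, K) = -18/H + K/219
243757 - a(-422, 128) = 243757 - (-18/(-422) + (1/219)*128) = 243757 - (-18*(-1/422) + 128/219) = 243757 - (9/211 + 128/219) = 243757 - 1*28979/46209 = 243757 - 28979/46209 = 11263738234/46209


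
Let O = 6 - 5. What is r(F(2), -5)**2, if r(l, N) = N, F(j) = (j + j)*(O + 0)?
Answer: 25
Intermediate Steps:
O = 1
F(j) = 2*j (F(j) = (j + j)*(1 + 0) = (2*j)*1 = 2*j)
r(F(2), -5)**2 = (-5)**2 = 25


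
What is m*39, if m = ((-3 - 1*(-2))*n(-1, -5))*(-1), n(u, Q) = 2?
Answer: 78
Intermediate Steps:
m = 2 (m = ((-3 - 1*(-2))*2)*(-1) = ((-3 + 2)*2)*(-1) = -1*2*(-1) = -2*(-1) = 2)
m*39 = 2*39 = 78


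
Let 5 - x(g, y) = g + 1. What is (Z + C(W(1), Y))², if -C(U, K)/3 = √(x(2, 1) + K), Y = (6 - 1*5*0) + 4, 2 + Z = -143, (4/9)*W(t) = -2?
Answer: 21133 + 1740*√3 ≈ 24147.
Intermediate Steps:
x(g, y) = 4 - g (x(g, y) = 5 - (g + 1) = 5 - (1 + g) = 5 + (-1 - g) = 4 - g)
W(t) = -9/2 (W(t) = (9/4)*(-2) = -9/2)
Z = -145 (Z = -2 - 143 = -145)
Y = 10 (Y = (6 - 5*0) + 4 = (6 + 0) + 4 = 6 + 4 = 10)
C(U, K) = -3*√(2 + K) (C(U, K) = -3*√((4 - 1*2) + K) = -3*√((4 - 2) + K) = -3*√(2 + K))
(Z + C(W(1), Y))² = (-145 - 3*√(2 + 10))² = (-145 - 6*√3)²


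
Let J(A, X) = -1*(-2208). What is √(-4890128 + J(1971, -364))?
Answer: 4*I*√305495 ≈ 2210.9*I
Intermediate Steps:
J(A, X) = 2208
√(-4890128 + J(1971, -364)) = √(-4890128 + 2208) = √(-4887920) = 4*I*√305495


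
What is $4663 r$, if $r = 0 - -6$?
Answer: $27978$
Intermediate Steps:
$r = 6$ ($r = 0 + 6 = 6$)
$4663 r = 4663 \cdot 6 = 27978$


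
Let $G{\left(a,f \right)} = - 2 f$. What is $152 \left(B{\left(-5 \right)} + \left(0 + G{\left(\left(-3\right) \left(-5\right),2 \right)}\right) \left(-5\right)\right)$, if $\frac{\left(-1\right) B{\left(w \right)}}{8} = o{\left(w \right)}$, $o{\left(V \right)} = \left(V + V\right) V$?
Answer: $-57760$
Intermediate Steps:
$o{\left(V \right)} = 2 V^{2}$ ($o{\left(V \right)} = 2 V V = 2 V^{2}$)
$B{\left(w \right)} = - 16 w^{2}$ ($B{\left(w \right)} = - 8 \cdot 2 w^{2} = - 16 w^{2}$)
$152 \left(B{\left(-5 \right)} + \left(0 + G{\left(\left(-3\right) \left(-5\right),2 \right)}\right) \left(-5\right)\right) = 152 \left(- 16 \left(-5\right)^{2} + \left(0 - 4\right) \left(-5\right)\right) = 152 \left(\left(-16\right) 25 + \left(0 - 4\right) \left(-5\right)\right) = 152 \left(-400 - -20\right) = 152 \left(-400 + 20\right) = 152 \left(-380\right) = -57760$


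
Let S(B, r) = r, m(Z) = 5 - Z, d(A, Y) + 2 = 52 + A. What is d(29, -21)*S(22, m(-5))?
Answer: 790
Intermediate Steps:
d(A, Y) = 50 + A (d(A, Y) = -2 + (52 + A) = 50 + A)
d(29, -21)*S(22, m(-5)) = (50 + 29)*(5 - 1*(-5)) = 79*(5 + 5) = 79*10 = 790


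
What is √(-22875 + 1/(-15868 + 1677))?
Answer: I*√4606670017066/14191 ≈ 151.24*I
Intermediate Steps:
√(-22875 + 1/(-15868 + 1677)) = √(-22875 + 1/(-14191)) = √(-22875 - 1/14191) = √(-324619126/14191) = I*√4606670017066/14191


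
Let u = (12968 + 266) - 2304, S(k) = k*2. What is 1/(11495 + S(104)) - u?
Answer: -127913789/11703 ≈ -10930.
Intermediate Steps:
S(k) = 2*k
u = 10930 (u = 13234 - 2304 = 10930)
1/(11495 + S(104)) - u = 1/(11495 + 2*104) - 1*10930 = 1/(11495 + 208) - 10930 = 1/11703 - 10930 = -127913789/11703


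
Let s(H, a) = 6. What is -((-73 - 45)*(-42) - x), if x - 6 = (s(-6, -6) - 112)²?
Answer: 6286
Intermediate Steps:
x = 11242 (x = 6 + (6 - 112)² = 6 + (-106)² = 6 + 11236 = 11242)
-((-73 - 45)*(-42) - x) = -((-73 - 45)*(-42) - 1*11242) = -(-118*(-42) - 11242) = -(4956 - 11242) = -1*(-6286) = 6286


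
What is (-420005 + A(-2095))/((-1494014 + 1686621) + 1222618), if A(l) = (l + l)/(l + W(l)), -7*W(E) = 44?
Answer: -1235564843/4163308905 ≈ -0.29677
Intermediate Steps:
W(E) = -44/7 (W(E) = -⅐*44 = -44/7)
A(l) = 2*l/(-44/7 + l) (A(l) = (l + l)/(l - 44/7) = (2*l)/(-44/7 + l) = 2*l/(-44/7 + l))
(-420005 + A(-2095))/((-1494014 + 1686621) + 1222618) = (-420005 + 14*(-2095)/(-44 + 7*(-2095)))/((-1494014 + 1686621) + 1222618) = (-420005 + 14*(-2095)/(-44 - 14665))/(192607 + 1222618) = (-420005 + 14*(-2095)/(-14709))/1415225 = (-420005 + 14*(-2095)*(-1/14709))*(1/1415225) = (-420005 + 29330/14709)*(1/1415225) = -6177824215/14709*1/1415225 = -1235564843/4163308905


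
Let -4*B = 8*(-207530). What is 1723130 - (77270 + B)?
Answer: 1230800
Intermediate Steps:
B = 415060 (B = -2*(-207530) = -¼*(-1660240) = 415060)
1723130 - (77270 + B) = 1723130 - (77270 + 415060) = 1723130 - 1*492330 = 1723130 - 492330 = 1230800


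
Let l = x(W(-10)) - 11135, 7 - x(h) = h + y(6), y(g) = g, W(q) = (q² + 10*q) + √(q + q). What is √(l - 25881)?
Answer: √(-37015 - 2*I*√5) ≈ 0.012 - 192.39*I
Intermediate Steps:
W(q) = q² + 10*q + √2*√q (W(q) = (q² + 10*q) + √(2*q) = (q² + 10*q) + √2*√q = q² + 10*q + √2*√q)
x(h) = 1 - h (x(h) = 7 - (h + 6) = 7 - (6 + h) = 7 + (-6 - h) = 1 - h)
l = -11134 - 2*I*√5 (l = (1 - ((-10)² + 10*(-10) + √2*√(-10))) - 11135 = (1 - (100 - 100 + √2*(I*√10))) - 11135 = (1 - (100 - 100 + 2*I*√5)) - 11135 = (1 - 2*I*√5) - 11135 = -11134 - 2*I*√5 ≈ -11134.0 - 4.4721*I)
√(l - 25881) = √((-11134 - 2*I*√5) - 25881) = √(-37015 - 2*I*√5)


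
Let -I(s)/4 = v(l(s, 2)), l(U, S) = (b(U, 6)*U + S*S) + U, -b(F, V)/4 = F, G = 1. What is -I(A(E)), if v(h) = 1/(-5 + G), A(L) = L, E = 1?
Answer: -1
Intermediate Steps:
b(F, V) = -4*F
l(U, S) = U + S² - 4*U² (l(U, S) = ((-4*U)*U + S*S) + U = (-4*U² + S²) + U = (S² - 4*U²) + U = U + S² - 4*U²)
v(h) = -¼ (v(h) = 1/(-5 + 1) = 1/(-4) = -¼)
I(s) = 1 (I(s) = -4*(-¼) = 1)
-I(A(E)) = -1*1 = -1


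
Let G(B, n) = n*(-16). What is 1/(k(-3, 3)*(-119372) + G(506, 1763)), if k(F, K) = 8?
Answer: -1/983184 ≈ -1.0171e-6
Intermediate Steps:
G(B, n) = -16*n
1/(k(-3, 3)*(-119372) + G(506, 1763)) = 1/(8*(-119372) - 16*1763) = 1/(-954976 - 28208) = 1/(-983184) = -1/983184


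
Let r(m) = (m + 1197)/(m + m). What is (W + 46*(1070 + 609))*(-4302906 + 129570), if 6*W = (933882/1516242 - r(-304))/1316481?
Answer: -285951566073070233761967/887157237512 ≈ -3.2232e+11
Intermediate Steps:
r(m) = (1197 + m)/(2*m) (r(m) = (1197 + m)/((2*m)) = (1197 + m)*(1/(2*m)) = (1197 + m)/(2*m))
W = 5619311/21291773700288 (W = ((933882/1516242 - (1197 - 304)/(2*(-304)))/1316481)/6 = ((933882*(1/1516242) - (-1)*893/(2*304))*(1/1316481))/6 = ((155647/252707 - 1*(-47/32))*(1/1316481))/6 = ((155647/252707 + 47/32)*(1/1316481))/6 = ((16857933/8086624)*(1/1316481))/6 = (⅙)*(5619311/3548628950048) = 5619311/21291773700288 ≈ 2.6392e-7)
(W + 46*(1070 + 609))*(-4302906 + 129570) = (5619311/21291773700288 + 46*(1070 + 609))*(-4302906 + 129570) = (5619311/21291773700288 + 46*1679)*(-4173336) = (5619311/21291773700288 + 77234)*(-4173336) = (1644448849973662703/21291773700288)*(-4173336) = -285951566073070233761967/887157237512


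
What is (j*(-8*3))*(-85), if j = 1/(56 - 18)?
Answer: 1020/19 ≈ 53.684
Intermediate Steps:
j = 1/38 ≈ 0.026316
(j*(-8*3))*(-85) = ((-8*3)/38)*(-85) = ((1/38)*(-24))*(-85) = -12/19*(-85) = 1020/19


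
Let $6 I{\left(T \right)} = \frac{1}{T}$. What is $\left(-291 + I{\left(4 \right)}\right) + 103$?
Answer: $- \frac{4511}{24} \approx -187.96$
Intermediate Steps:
$I{\left(T \right)} = \frac{1}{6 T}$
$\left(-291 + I{\left(4 \right)}\right) + 103 = \left(-291 + \frac{1}{6 \cdot 4}\right) + 103 = \left(-291 + \frac{1}{6} \cdot \frac{1}{4}\right) + 103 = \left(-291 + \frac{1}{24}\right) + 103 = - \frac{6983}{24} + 103 = - \frac{4511}{24}$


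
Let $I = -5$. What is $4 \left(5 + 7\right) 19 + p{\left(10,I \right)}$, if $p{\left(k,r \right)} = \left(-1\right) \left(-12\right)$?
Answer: $924$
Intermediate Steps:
$p{\left(k,r \right)} = 12$
$4 \left(5 + 7\right) 19 + p{\left(10,I \right)} = 4 \left(5 + 7\right) 19 + 12 = 4 \cdot 12 \cdot 19 + 12 = 48 \cdot 19 + 12 = 912 + 12 = 924$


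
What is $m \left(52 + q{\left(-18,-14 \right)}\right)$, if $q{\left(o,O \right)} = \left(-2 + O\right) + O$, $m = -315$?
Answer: $-6930$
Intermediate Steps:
$q{\left(o,O \right)} = -2 + 2 O$
$m \left(52 + q{\left(-18,-14 \right)}\right) = - 315 \left(52 + \left(-2 + 2 \left(-14\right)\right)\right) = - 315 \left(52 - 30\right) = \left(-315\right) 22 = -6930$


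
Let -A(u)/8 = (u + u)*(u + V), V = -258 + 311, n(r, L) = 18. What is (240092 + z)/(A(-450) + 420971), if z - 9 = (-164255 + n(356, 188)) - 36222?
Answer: -39642/2437429 ≈ -0.016264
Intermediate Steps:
z = -200450 (z = 9 + ((-164255 + 18) - 36222) = 9 + (-164237 - 36222) = 9 - 200459 = -200450)
V = 53
A(u) = -16*u*(53 + u) (A(u) = -8*(u + u)*(u + 53) = -8*2*u*(53 + u) = -16*u*(53 + u))
(240092 + z)/(A(-450) + 420971) = (240092 - 200450)/(-16*(-450)*(53 - 450) + 420971) = 39642/(-16*(-450)*(-397) + 420971) = 39642/(-2858400 + 420971) = 39642/(-2437429) = 39642*(-1/2437429) = -39642/2437429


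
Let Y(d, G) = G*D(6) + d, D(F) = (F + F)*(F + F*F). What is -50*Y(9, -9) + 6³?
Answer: 226566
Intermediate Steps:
D(F) = 2*F*(F + F²) (D(F) = (2*F)*(F + F²) = 2*F*(F + F²))
Y(d, G) = d + 504*G (Y(d, G) = G*(2*6²*(1 + 6)) + d = G*(2*36*7) + d = G*504 + d = 504*G + d = d + 504*G)
-50*Y(9, -9) + 6³ = -50*(9 + 504*(-9)) + 6³ = -50*(9 - 4536) + 216 = -50*(-4527) + 216 = 226350 + 216 = 226566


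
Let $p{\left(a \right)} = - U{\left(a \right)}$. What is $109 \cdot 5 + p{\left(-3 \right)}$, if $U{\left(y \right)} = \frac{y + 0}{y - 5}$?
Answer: $\frac{4357}{8} \approx 544.63$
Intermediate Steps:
$U{\left(y \right)} = \frac{y}{-5 + y}$
$p{\left(a \right)} = - \frac{a}{-5 + a}$
$109 \cdot 5 + p{\left(-3 \right)} = 109 \cdot 5 - - \frac{3}{-5 - 3} = 545 - - \frac{3}{-8} = 545 - \left(-3\right) \left(- \frac{1}{8}\right) = 545 - \frac{3}{8} = \frac{4357}{8}$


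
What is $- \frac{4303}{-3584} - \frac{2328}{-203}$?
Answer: $\frac{1316723}{103936} \approx 12.669$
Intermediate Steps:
$- \frac{4303}{-3584} - \frac{2328}{-203} = \left(-4303\right) \left(- \frac{1}{3584}\right) - - \frac{2328}{203} = \frac{4303}{3584} + \frac{2328}{203} = \frac{1316723}{103936}$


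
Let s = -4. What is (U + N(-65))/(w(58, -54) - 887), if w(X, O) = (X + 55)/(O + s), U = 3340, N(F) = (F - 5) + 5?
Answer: -189950/51559 ≈ -3.6841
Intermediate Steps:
N(F) = F (N(F) = (-5 + F) + 5 = F)
w(X, O) = (55 + X)/(-4 + O) (w(X, O) = (X + 55)/(O - 4) = (55 + X)/(-4 + O))
(U + N(-65))/(w(58, -54) - 887) = (3340 - 65)/((55 + 58)/(-4 - 54) - 887) = 3275/(113/(-58) - 887) = 3275/(-1/58*113 - 887) = 3275/(-113/58 - 887) = 3275/(-51559/58) = 3275*(-58/51559) = -189950/51559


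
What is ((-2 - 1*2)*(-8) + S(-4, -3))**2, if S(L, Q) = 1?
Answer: 1089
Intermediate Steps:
((-2 - 1*2)*(-8) + S(-4, -3))**2 = ((-2 - 1*2)*(-8) + 1)**2 = ((-2 - 2)*(-8) + 1)**2 = (-4*(-8) + 1)**2 = (32 + 1)**2 = 33**2 = 1089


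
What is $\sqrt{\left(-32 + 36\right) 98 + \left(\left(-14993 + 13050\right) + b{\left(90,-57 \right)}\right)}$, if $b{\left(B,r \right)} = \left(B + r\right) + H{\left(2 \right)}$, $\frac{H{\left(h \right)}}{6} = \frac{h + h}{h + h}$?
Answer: $6 i \sqrt{42} \approx 38.884 i$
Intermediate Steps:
$H{\left(h \right)} = 6$ ($H{\left(h \right)} = 6 \frac{h + h}{h + h} = 6 \frac{2 h}{2 h} = 6 \cdot 2 h \frac{1}{2 h} = 6 \cdot 1 = 6$)
$b{\left(B,r \right)} = 6 + B + r$ ($b{\left(B,r \right)} = \left(B + r\right) + 6 = 6 + B + r$)
$\sqrt{\left(-32 + 36\right) 98 + \left(\left(-14993 + 13050\right) + b{\left(90,-57 \right)}\right)} = \sqrt{\left(-32 + 36\right) 98 + \left(\left(-14993 + 13050\right) + \left(6 + 90 - 57\right)\right)} = \sqrt{4 \cdot 98 + \left(-1943 + 39\right)} = \sqrt{392 - 1904} = \sqrt{-1512} = 6 i \sqrt{42}$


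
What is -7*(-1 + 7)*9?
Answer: -378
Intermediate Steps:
-7*(-1 + 7)*9 = -42*9 = -7*54 = -378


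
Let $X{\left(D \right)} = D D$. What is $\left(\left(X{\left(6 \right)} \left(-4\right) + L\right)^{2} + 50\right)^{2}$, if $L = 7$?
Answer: $354154761$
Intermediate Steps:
$X{\left(D \right)} = D^{2}$
$\left(\left(X{\left(6 \right)} \left(-4\right) + L\right)^{2} + 50\right)^{2} = \left(\left(6^{2} \left(-4\right) + 7\right)^{2} + 50\right)^{2} = \left(\left(36 \left(-4\right) + 7\right)^{2} + 50\right)^{2} = \left(\left(-144 + 7\right)^{2} + 50\right)^{2} = \left(\left(-137\right)^{2} + 50\right)^{2} = \left(18769 + 50\right)^{2} = 18819^{2} = 354154761$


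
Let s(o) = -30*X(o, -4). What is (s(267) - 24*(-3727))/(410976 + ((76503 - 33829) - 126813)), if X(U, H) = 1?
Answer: 12774/46691 ≈ 0.27359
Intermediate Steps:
s(o) = -30 (s(o) = -30*1 = -30)
(s(267) - 24*(-3727))/(410976 + ((76503 - 33829) - 126813)) = (-30 - 24*(-3727))/(410976 + ((76503 - 33829) - 126813)) = (-30 + 89448)/(410976 + (42674 - 126813)) = 89418/(410976 - 84139) = 89418/326837 = 89418*(1/326837) = 12774/46691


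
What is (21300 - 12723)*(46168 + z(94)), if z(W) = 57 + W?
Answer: 397278063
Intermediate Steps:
(21300 - 12723)*(46168 + z(94)) = (21300 - 12723)*(46168 + (57 + 94)) = 8577*(46168 + 151) = 8577*46319 = 397278063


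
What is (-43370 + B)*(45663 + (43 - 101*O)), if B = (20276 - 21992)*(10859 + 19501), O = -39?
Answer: -2588546398850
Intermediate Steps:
B = -52097760 (B = -1716*30360 = -52097760)
(-43370 + B)*(45663 + (43 - 101*O)) = (-43370 - 52097760)*(45663 + (43 - 101*(-39))) = -52141130*(45663 + (43 + 3939)) = -52141130*(45663 + 3982) = -52141130*49645 = -2588546398850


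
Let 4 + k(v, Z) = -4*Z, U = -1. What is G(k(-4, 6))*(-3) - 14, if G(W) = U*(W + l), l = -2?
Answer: -104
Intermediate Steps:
k(v, Z) = -4 - 4*Z
G(W) = 2 - W (G(W) = -(W - 2) = -(-2 + W) = 2 - W)
G(k(-4, 6))*(-3) - 14 = (2 - (-4 - 4*6))*(-3) - 14 = (2 - (-4 - 24))*(-3) - 14 = (2 - 1*(-28))*(-3) - 14 = (2 + 28)*(-3) - 14 = 30*(-3) - 14 = -90 - 14 = -104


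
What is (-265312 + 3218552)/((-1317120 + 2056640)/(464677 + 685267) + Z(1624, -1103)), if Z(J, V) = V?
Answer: -424507577320/158456089 ≈ -2679.0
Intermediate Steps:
(-265312 + 3218552)/((-1317120 + 2056640)/(464677 + 685267) + Z(1624, -1103)) = (-265312 + 3218552)/((-1317120 + 2056640)/(464677 + 685267) - 1103) = 2953240/(739520/1149944 - 1103) = 2953240/(739520*(1/1149944) - 1103) = 2953240/(92440/143743 - 1103) = 2953240/(-158456089/143743) = 2953240*(-143743/158456089) = -424507577320/158456089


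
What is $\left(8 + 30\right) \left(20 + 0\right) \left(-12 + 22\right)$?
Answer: $7600$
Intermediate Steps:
$\left(8 + 30\right) \left(20 + 0\right) \left(-12 + 22\right) = 38 \cdot 20 \cdot 10 = 38 \cdot 200 = 7600$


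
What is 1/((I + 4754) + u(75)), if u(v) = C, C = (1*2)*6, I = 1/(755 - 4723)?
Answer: 3968/18911487 ≈ 0.00020982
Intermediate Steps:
I = -1/3968 (I = 1/(-3968) = -1/3968 ≈ -0.00025202)
C = 12 (C = 2*6 = 12)
u(v) = 12
1/((I + 4754) + u(75)) = 1/((-1/3968 + 4754) + 12) = 1/(18863871/3968 + 12) = 1/(18911487/3968) = 3968/18911487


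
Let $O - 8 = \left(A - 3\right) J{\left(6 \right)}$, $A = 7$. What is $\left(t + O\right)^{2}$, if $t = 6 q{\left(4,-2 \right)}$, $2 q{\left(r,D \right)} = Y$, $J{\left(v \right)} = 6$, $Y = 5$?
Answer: $2209$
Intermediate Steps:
$q{\left(r,D \right)} = \frac{5}{2}$ ($q{\left(r,D \right)} = \frac{1}{2} \cdot 5 = \frac{5}{2}$)
$O = 32$ ($O = 8 + \left(7 - 3\right) 6 = 8 + 4 \cdot 6 = 8 + 24 = 32$)
$t = 15$ ($t = 6 \cdot \frac{5}{2} = 15$)
$\left(t + O\right)^{2} = \left(15 + 32\right)^{2} = 47^{2} = 2209$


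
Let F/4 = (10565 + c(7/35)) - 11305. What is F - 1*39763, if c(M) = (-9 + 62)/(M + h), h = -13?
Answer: -683833/16 ≈ -42740.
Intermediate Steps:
c(M) = 53/(-13 + M) (c(M) = (-9 + 62)/(M - 13) = 53/(-13 + M))
F = -47625/16 (F = 4*((10565 + 53/(-13 + 7/35)) - 11305) = 4*((10565 + 53/(-13 + 7*(1/35))) - 11305) = 4*((10565 + 53/(-13 + ⅕)) - 11305) = 4*((10565 + 53/(-64/5)) - 11305) = 4*((10565 + 53*(-5/64)) - 11305) = 4*((10565 - 265/64) - 11305) = 4*(675895/64 - 11305) = 4*(-47625/64) = -47625/16 ≈ -2976.6)
F - 1*39763 = -47625/16 - 1*39763 = -47625/16 - 39763 = -683833/16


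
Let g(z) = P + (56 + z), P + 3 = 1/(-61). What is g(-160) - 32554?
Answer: -1992322/61 ≈ -32661.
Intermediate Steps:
P = -184/61 (P = -3 + 1/(-61) = -3 - 1/61 = -184/61 ≈ -3.0164)
g(z) = 3232/61 + z (g(z) = -184/61 + (56 + z) = 3232/61 + z)
g(-160) - 32554 = (3232/61 - 160) - 32554 = -6528/61 - 32554 = -1992322/61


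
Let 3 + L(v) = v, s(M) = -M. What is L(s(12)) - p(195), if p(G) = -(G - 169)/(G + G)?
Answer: -224/15 ≈ -14.933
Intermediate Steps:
L(v) = -3 + v
p(G) = -(-169 + G)/(2*G)
L(s(12)) - p(195) = (-3 - 1*12) - (169 - 1*195)/(2*195) = (-3 - 12) - (169 - 195)/(2*195) = -15 - (-26)/(2*195) = -15 - 1*(-1/15) = -15 + 1/15 = -224/15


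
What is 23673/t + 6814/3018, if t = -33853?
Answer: 79614614/51084177 ≈ 1.5585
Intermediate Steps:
23673/t + 6814/3018 = 23673/(-33853) + 6814/3018 = 23673*(-1/33853) + 6814*(1/3018) = -23673/33853 + 3407/1509 = 79614614/51084177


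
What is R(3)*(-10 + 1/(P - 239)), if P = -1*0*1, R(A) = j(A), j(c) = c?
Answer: -7173/239 ≈ -30.013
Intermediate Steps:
R(A) = A
P = 0 (P = 0*1 = 0)
R(3)*(-10 + 1/(P - 239)) = 3*(-10 + 1/(0 - 239)) = 3*(-10 + 1/(-239)) = 3*(-10 - 1/239) = 3*(-2391/239) = -7173/239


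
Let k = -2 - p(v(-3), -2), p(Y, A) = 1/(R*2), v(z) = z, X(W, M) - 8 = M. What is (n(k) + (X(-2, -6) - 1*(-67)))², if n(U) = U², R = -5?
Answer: 52722121/10000 ≈ 5272.2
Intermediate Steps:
X(W, M) = 8 + M
p(Y, A) = -⅒ (p(Y, A) = 1/(-5*2) = 1/(-10) = -⅒)
k = -19/10 (k = -2 - 1*(-⅒) = -2 + ⅒ = -19/10 ≈ -1.9000)
(n(k) + (X(-2, -6) - 1*(-67)))² = ((-19/10)² + ((8 - 6) - 1*(-67)))² = (361/100 + (2 + 67))² = (361/100 + 69)² = (7261/100)² = 52722121/10000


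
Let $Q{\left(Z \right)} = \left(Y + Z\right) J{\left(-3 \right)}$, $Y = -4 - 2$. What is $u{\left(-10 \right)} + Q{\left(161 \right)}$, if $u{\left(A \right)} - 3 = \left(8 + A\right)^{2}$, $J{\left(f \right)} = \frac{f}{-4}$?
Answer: $\frac{493}{4} \approx 123.25$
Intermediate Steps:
$J{\left(f \right)} = - \frac{f}{4}$ ($J{\left(f \right)} = f \left(- \frac{1}{4}\right) = - \frac{f}{4}$)
$Y = -6$ ($Y = -4 - 2 = -6$)
$Q{\left(Z \right)} = - \frac{9}{2} + \frac{3 Z}{4}$ ($Q{\left(Z \right)} = \left(-6 + Z\right) \left(\left(- \frac{1}{4}\right) \left(-3\right)\right) = \left(-6 + Z\right) \frac{3}{4} = - \frac{9}{2} + \frac{3 Z}{4}$)
$u{\left(A \right)} = 3 + \left(8 + A\right)^{2}$
$u{\left(-10 \right)} + Q{\left(161 \right)} = \left(3 + \left(8 - 10\right)^{2}\right) + \left(- \frac{9}{2} + \frac{3}{4} \cdot 161\right) = \left(3 + \left(-2\right)^{2}\right) + \left(- \frac{9}{2} + \frac{483}{4}\right) = \left(3 + 4\right) + \frac{465}{4} = 7 + \frac{465}{4} = \frac{493}{4}$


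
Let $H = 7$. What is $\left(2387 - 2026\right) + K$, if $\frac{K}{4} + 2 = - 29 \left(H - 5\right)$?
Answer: $121$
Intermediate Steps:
$K = -240$ ($K = -8 + 4 \left(- 29 \left(7 - 5\right)\right) = -8 + 4 \left(\left(-29\right) 2\right) = -8 + 4 \left(-58\right) = -8 - 232 = -240$)
$\left(2387 - 2026\right) + K = \left(2387 - 2026\right) - 240 = 361 - 240 = 121$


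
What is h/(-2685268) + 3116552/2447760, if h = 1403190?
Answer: 77095390649/102701431245 ≈ 0.75068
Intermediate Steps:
h/(-2685268) + 3116552/2447760 = 1403190/(-2685268) + 3116552/2447760 = 1403190*(-1/2685268) + 3116552*(1/2447760) = -701595/1342634 + 389569/305970 = 77095390649/102701431245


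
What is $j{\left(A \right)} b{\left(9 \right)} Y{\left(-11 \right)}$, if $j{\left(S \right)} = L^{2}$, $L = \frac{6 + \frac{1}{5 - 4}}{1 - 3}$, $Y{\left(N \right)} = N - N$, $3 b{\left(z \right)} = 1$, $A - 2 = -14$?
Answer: $0$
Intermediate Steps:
$A = -12$ ($A = 2 - 14 = -12$)
$b{\left(z \right)} = \frac{1}{3}$ ($b{\left(z \right)} = \frac{1}{3} \cdot 1 = \frac{1}{3}$)
$Y{\left(N \right)} = 0$
$L = - \frac{7}{2}$ ($L = \frac{6 + 1^{-1}}{-2} = \left(6 + 1\right) \left(- \frac{1}{2}\right) = 7 \left(- \frac{1}{2}\right) = - \frac{7}{2} \approx -3.5$)
$j{\left(S \right)} = \frac{49}{4}$ ($j{\left(S \right)} = \left(- \frac{7}{2}\right)^{2} = \frac{49}{4}$)
$j{\left(A \right)} b{\left(9 \right)} Y{\left(-11 \right)} = \frac{49}{4} \cdot \frac{1}{3} \cdot 0 = \frac{49}{12} \cdot 0 = 0$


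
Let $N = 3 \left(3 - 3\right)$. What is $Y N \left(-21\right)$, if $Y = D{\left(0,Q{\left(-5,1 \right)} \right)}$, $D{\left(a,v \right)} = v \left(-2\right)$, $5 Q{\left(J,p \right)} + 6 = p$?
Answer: $0$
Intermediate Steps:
$Q{\left(J,p \right)} = - \frac{6}{5} + \frac{p}{5}$
$D{\left(a,v \right)} = - 2 v$
$N = 0$ ($N = 3 \cdot 0 = 0$)
$Y = 2$ ($Y = - 2 \left(- \frac{6}{5} + \frac{1}{5} \cdot 1\right) = - 2 \left(- \frac{6}{5} + \frac{1}{5}\right) = \left(-2\right) \left(-1\right) = 2$)
$Y N \left(-21\right) = 2 \cdot 0 \left(-21\right) = 0 \left(-21\right) = 0$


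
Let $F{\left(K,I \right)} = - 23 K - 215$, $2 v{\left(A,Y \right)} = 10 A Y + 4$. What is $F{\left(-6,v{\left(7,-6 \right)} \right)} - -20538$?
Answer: $20461$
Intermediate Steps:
$v{\left(A,Y \right)} = 2 + 5 A Y$ ($v{\left(A,Y \right)} = \frac{10 A Y + 4}{2} = \frac{4 + 10 A Y}{2} = 2 + 5 A Y$)
$F{\left(K,I \right)} = -215 - 23 K$
$F{\left(-6,v{\left(7,-6 \right)} \right)} - -20538 = \left(-215 - -138\right) - -20538 = \left(-215 + 138\right) + 20538 = -77 + 20538 = 20461$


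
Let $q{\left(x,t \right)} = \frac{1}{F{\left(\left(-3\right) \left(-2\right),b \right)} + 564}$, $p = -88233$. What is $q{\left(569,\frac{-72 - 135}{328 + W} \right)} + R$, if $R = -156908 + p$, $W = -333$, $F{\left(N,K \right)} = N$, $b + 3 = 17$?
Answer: $- \frac{139730369}{570} \approx -2.4514 \cdot 10^{5}$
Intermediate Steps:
$b = 14$ ($b = -3 + 17 = 14$)
$R = -245141$ ($R = -156908 - 88233 = -245141$)
$q{\left(x,t \right)} = \frac{1}{570}$ ($q{\left(x,t \right)} = \frac{1}{\left(-3\right) \left(-2\right) + 564} = \frac{1}{6 + 564} = \frac{1}{570}$)
$q{\left(569,\frac{-72 - 135}{328 + W} \right)} + R = \frac{1}{570} - 245141 = - \frac{139730369}{570}$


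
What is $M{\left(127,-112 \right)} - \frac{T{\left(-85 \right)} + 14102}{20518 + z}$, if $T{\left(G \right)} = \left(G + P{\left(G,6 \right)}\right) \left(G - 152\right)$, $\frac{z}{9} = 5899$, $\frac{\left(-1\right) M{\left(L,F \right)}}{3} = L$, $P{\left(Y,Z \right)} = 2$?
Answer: $- \frac{28078802}{73609} \approx -381.46$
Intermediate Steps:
$M{\left(L,F \right)} = - 3 L$
$z = 53091$ ($z = 9 \cdot 5899 = 53091$)
$T{\left(G \right)} = \left(-152 + G\right) \left(2 + G\right)$ ($T{\left(G \right)} = \left(G + 2\right) \left(G - 152\right) = \left(2 + G\right) \left(-152 + G\right) = \left(-152 + G\right) \left(2 + G\right)$)
$M{\left(127,-112 \right)} - \frac{T{\left(-85 \right)} + 14102}{20518 + z} = \left(-3\right) 127 - \frac{\left(-304 + \left(-85\right)^{2} - -12750\right) + 14102}{20518 + 53091} = -381 - \frac{\left(-304 + 7225 + 12750\right) + 14102}{73609} = -381 - \left(19671 + 14102\right) \frac{1}{73609} = -381 - 33773 \cdot \frac{1}{73609} = -381 - \frac{33773}{73609} = - \frac{28078802}{73609}$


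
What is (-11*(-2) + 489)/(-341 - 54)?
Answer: -511/395 ≈ -1.2937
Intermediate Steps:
(-11*(-2) + 489)/(-341 - 54) = (22 + 489)/(-395) = 511*(-1/395) = -511/395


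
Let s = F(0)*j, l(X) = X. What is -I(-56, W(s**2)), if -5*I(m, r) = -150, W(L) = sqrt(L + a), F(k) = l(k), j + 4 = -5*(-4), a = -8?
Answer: -30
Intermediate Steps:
j = 16 (j = -4 - 5*(-4) = -4 + 20 = 16)
F(k) = k
s = 0 (s = 0*16 = 0)
W(L) = sqrt(-8 + L) (W(L) = sqrt(L - 8) = sqrt(-8 + L))
I(m, r) = 30 (I(m, r) = -1/5*(-150) = 30)
-I(-56, W(s**2)) = -1*30 = -30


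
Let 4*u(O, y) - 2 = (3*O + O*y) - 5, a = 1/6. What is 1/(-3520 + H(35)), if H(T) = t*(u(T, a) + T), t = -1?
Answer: -24/85967 ≈ -0.00027918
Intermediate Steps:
a = ⅙ ≈ 0.16667
u(O, y) = -¾ + 3*O/4 + O*y/4 (u(O, y) = ½ + ((3*O + O*y) - 5)/4 = ½ + (-5 + 3*O + O*y)/4 = ½ + (-5/4 + 3*O/4 + O*y/4) = -¾ + 3*O/4 + O*y/4)
H(T) = ¾ - 43*T/24 (H(T) = -((-¾ + 3*T/4 + (¼)*T*(⅙)) + T) = -((-¾ + 3*T/4 + T/24) + T) = -((-¾ + 19*T/24) + T) = -(-¾ + 43*T/24) = ¾ - 43*T/24)
1/(-3520 + H(35)) = 1/(-3520 + (¾ - 43/24*35)) = 1/(-3520 + (¾ - 1505/24)) = 1/(-3520 - 1487/24) = 1/(-85967/24) = -24/85967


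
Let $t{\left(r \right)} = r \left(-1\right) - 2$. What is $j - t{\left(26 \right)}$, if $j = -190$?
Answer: $-162$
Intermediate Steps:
$t{\left(r \right)} = -2 - r$ ($t{\left(r \right)} = - r - 2 = -2 - r$)
$j - t{\left(26 \right)} = -190 - \left(-2 - 26\right) = -190 - -28 = -190 + 28 = -162$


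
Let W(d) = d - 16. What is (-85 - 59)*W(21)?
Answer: -720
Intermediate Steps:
W(d) = -16 + d
(-85 - 59)*W(21) = (-85 - 59)*(-16 + 21) = -144*5 = -720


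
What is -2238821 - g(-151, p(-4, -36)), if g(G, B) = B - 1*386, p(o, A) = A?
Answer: -2238399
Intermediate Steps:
g(G, B) = -386 + B (g(G, B) = B - 386 = -386 + B)
-2238821 - g(-151, p(-4, -36)) = -2238821 - (-386 - 36) = -2238821 - 1*(-422) = -2238821 + 422 = -2238399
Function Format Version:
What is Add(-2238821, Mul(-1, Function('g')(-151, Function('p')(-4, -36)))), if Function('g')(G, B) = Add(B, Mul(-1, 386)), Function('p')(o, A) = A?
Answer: -2238399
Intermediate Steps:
Function('g')(G, B) = Add(-386, B) (Function('g')(G, B) = Add(B, -386) = Add(-386, B))
Add(-2238821, Mul(-1, Function('g')(-151, Function('p')(-4, -36)))) = Add(-2238821, Mul(-1, Add(-386, -36))) = Add(-2238821, Mul(-1, -422)) = Add(-2238821, 422) = -2238399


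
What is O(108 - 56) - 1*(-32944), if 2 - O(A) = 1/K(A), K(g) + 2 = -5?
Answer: 230623/7 ≈ 32946.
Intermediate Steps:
K(g) = -7 (K(g) = -2 - 5 = -7)
O(A) = 15/7 (O(A) = 2 - 1/(-7) = 2 - 1*(-1/7) = 2 + 1/7 = 15/7)
O(108 - 56) - 1*(-32944) = 15/7 - 1*(-32944) = 15/7 + 32944 = 230623/7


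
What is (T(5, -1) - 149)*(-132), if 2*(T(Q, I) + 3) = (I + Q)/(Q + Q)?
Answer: 100188/5 ≈ 20038.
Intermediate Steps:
T(Q, I) = -3 + (I + Q)/(4*Q) (T(Q, I) = -3 + ((I + Q)/(Q + Q))/2 = -3 + ((I + Q)/((2*Q)))/2 = -3 + ((I + Q)*(1/(2*Q)))/2 = -3 + ((I + Q)/(2*Q))/2 = -3 + (I + Q)/(4*Q))
(T(5, -1) - 149)*(-132) = ((¼)*(-1 - 11*5)/5 - 149)*(-132) = ((¼)*(⅕)*(-1 - 55) - 149)*(-132) = ((¼)*(⅕)*(-56) - 149)*(-132) = (-14/5 - 149)*(-132) = -759/5*(-132) = 100188/5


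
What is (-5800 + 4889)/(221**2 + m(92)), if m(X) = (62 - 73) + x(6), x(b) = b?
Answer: -911/48836 ≈ -0.018654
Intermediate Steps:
m(X) = -5 (m(X) = (62 - 73) + 6 = -11 + 6 = -5)
(-5800 + 4889)/(221**2 + m(92)) = (-5800 + 4889)/(221**2 - 5) = -911/(48841 - 5) = -911/48836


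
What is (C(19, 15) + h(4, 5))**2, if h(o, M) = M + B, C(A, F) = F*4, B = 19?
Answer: 7056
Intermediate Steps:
C(A, F) = 4*F
h(o, M) = 19 + M (h(o, M) = M + 19 = 19 + M)
(C(19, 15) + h(4, 5))**2 = (4*15 + (19 + 5))**2 = (60 + 24)**2 = 84**2 = 7056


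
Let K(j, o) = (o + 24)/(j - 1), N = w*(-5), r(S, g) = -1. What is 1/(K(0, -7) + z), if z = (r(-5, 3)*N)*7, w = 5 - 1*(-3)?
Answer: 1/263 ≈ 0.0038023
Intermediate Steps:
w = 8 (w = 5 + 3 = 8)
N = -40 (N = 8*(-5) = -40)
z = 280 (z = -1*(-40)*7 = 40*7 = 280)
K(j, o) = (24 + o)/(-1 + j)
1/(K(0, -7) + z) = 1/((24 - 7)/(-1 + 0) + 280) = 1/(17/(-1) + 280) = 1/(-1*17 + 280) = 1/(-17 + 280) = 1/263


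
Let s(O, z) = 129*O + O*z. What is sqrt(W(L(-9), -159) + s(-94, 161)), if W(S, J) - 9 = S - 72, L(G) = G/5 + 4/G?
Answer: 2*I*sqrt(1537045)/15 ≈ 165.3*I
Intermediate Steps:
L(G) = 4/G + G/5 (L(G) = G*(1/5) + 4/G = G/5 + 4/G = 4/G + G/5)
W(S, J) = -63 + S (W(S, J) = 9 + (S - 72) = 9 + (-72 + S) = -63 + S)
sqrt(W(L(-9), -159) + s(-94, 161)) = sqrt((-63 + (4/(-9) + (1/5)*(-9))) - 94*(129 + 161)) = sqrt((-63 + (4*(-1/9) - 9/5)) - 94*290) = sqrt((-63 + (-4/9 - 9/5)) - 27260) = sqrt((-63 - 101/45) - 27260) = sqrt(-2936/45 - 27260) = sqrt(-1229636/45) = 2*I*sqrt(1537045)/15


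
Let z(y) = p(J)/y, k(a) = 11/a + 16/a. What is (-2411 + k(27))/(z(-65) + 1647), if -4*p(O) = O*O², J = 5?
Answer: -125320/85669 ≈ -1.4628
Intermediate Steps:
k(a) = 27/a
p(O) = -O³/4 (p(O) = -O*O²/4 = -O³/4)
z(y) = -125/(4*y) (z(y) = (-¼*5³)/y = (-¼*125)/y = -125/(4*y))
(-2411 + k(27))/(z(-65) + 1647) = (-2411 + 27/27)/(-125/4/(-65) + 1647) = (-2411 + 27*(1/27))/(-125/4*(-1/65) + 1647) = (-2411 + 1)/(25/52 + 1647) = -2410/85669/52 = -2410*52/85669 = -125320/85669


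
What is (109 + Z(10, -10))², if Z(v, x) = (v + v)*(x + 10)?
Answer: 11881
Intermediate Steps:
Z(v, x) = 2*v*(10 + x) (Z(v, x) = (2*v)*(10 + x) = 2*v*(10 + x))
(109 + Z(10, -10))² = (109 + 2*10*(10 - 10))² = (109 + 2*10*0)² = (109 + 0)² = 109² = 11881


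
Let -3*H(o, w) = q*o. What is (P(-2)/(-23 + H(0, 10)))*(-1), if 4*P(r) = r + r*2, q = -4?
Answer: -3/46 ≈ -0.065217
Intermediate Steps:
H(o, w) = 4*o/3 (H(o, w) = -(-4)*o/3 = 4*o/3)
P(r) = 3*r/4 (P(r) = (r + r*2)/4 = (r + 2*r)/4 = (3*r)/4 = 3*r/4)
(P(-2)/(-23 + H(0, 10)))*(-1) = (((¾)*(-2))/(-23 + (4/3)*0))*(-1) = (-3/2/(-23 + 0))*(-1) = (-3/2/(-23))*(-1) = -1/23*(-3/2)*(-1) = (3/46)*(-1) = -3/46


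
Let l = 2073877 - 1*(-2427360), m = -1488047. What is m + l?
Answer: 3013190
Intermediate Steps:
l = 4501237 (l = 2073877 + 2427360 = 4501237)
m + l = -1488047 + 4501237 = 3013190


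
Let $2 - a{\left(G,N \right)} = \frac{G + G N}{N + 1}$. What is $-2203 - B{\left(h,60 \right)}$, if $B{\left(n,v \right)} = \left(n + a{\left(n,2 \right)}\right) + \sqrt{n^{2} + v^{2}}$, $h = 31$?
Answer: $-2205 - \sqrt{4561} \approx -2272.5$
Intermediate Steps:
$a{\left(G,N \right)} = 2 - \frac{G + G N}{1 + N}$ ($a{\left(G,N \right)} = 2 - \frac{G + G N}{N + 1} = 2 - \frac{G + G N}{1 + N}$)
$B{\left(n,v \right)} = 2 + \sqrt{n^{2} + v^{2}}$ ($B{\left(n,v \right)} = \left(n - \left(-2 + n\right)\right) + \sqrt{n^{2} + v^{2}} = 2 + \sqrt{n^{2} + v^{2}}$)
$-2203 - B{\left(h,60 \right)} = -2203 - \left(2 + \sqrt{31^{2} + 60^{2}}\right) = -2203 - \left(2 + \sqrt{961 + 3600}\right) = -2203 - \left(2 + \sqrt{4561}\right) = -2205 - \sqrt{4561}$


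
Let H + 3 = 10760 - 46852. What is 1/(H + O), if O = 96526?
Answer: 1/60431 ≈ 1.6548e-5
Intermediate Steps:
H = -36095 (H = -3 + (10760 - 46852) = -3 - 36092 = -36095)
1/(H + O) = 1/(-36095 + 96526) = 1/60431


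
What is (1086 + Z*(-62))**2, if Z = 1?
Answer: 1048576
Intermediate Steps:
(1086 + Z*(-62))**2 = (1086 + 1*(-62))**2 = (1086 - 62)**2 = 1024**2 = 1048576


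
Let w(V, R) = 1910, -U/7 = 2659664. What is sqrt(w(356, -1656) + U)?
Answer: I*sqrt(18615738) ≈ 4314.6*I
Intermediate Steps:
U = -18617648 (U = -7*2659664 = -18617648)
sqrt(w(356, -1656) + U) = sqrt(1910 - 18617648) = sqrt(-18615738) = I*sqrt(18615738)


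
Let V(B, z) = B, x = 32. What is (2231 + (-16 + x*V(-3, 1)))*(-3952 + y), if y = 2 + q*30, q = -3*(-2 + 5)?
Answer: -8942180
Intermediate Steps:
q = -9 (q = -3*3 = -9)
y = -268 (y = 2 - 9*30 = 2 - 270 = -268)
(2231 + (-16 + x*V(-3, 1)))*(-3952 + y) = (2231 + (-16 + 32*(-3)))*(-3952 - 268) = (2231 + (-16 - 96))*(-4220) = (2231 - 112)*(-4220) = 2119*(-4220) = -8942180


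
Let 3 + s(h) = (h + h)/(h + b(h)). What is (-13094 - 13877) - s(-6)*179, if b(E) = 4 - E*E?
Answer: -503320/19 ≈ -26491.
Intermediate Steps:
b(E) = 4 - E**2
s(h) = -3 + 2*h/(4 + h - h**2) (s(h) = -3 + (h + h)/(h + (4 - h**2)) = -3 + (2*h)/(4 + h - h**2) = -3 + 2*h/(4 + h - h**2))
(-13094 - 13877) - s(-6)*179 = (-13094 - 13877) - (-12 - 1*(-6) + 3*(-6)**2)/(4 - 6 - 1*(-6)**2)*179 = -26971 - (-12 + 6 + 3*36)/(4 - 6 - 1*36)*179 = -26971 - (-12 + 6 + 108)/(4 - 6 - 36)*179 = -26971 - 102/(-38)*179 = -26971 - (-1/38*102)*179 = -26971 - (-51)*179/19 = -26971 - 1*(-9129/19) = -26971 + 9129/19 = -503320/19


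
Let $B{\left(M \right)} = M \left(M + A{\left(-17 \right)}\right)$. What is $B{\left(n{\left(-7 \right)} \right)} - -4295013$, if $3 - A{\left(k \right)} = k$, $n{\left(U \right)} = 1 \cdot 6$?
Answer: $4295169$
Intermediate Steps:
$n{\left(U \right)} = 6$
$A{\left(k \right)} = 3 - k$
$B{\left(M \right)} = M \left(20 + M\right)$ ($B{\left(M \right)} = M \left(M + \left(3 - -17\right)\right) = M \left(M + \left(3 + 17\right)\right) = M \left(M + 20\right) = M \left(20 + M\right)$)
$B{\left(n{\left(-7 \right)} \right)} - -4295013 = 6 \left(20 + 6\right) - -4295013 = 6 \cdot 26 + 4295013 = 156 + 4295013 = 4295169$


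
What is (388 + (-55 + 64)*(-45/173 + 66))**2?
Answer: 28723809361/29929 ≈ 9.5973e+5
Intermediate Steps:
(388 + (-55 + 64)*(-45/173 + 66))**2 = (388 + 9*(-45*1/173 + 66))**2 = (388 + 9*(-45/173 + 66))**2 = (388 + 9*(11373/173))**2 = (388 + 102357/173)**2 = (169481/173)**2 = 28723809361/29929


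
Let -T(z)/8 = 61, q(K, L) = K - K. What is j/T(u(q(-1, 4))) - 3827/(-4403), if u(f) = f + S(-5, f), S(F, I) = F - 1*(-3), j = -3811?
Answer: 18647409/2148664 ≈ 8.6786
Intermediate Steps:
S(F, I) = 3 + F (S(F, I) = F + 3 = 3 + F)
q(K, L) = 0
u(f) = -2 + f (u(f) = f + (3 - 5) = f - 2 = -2 + f)
T(z) = -488 (T(z) = -8*61 = -488)
j/T(u(q(-1, 4))) - 3827/(-4403) = -3811/(-488) - 3827/(-4403) = -3811*(-1/488) - 3827*(-1/4403) = 3811/488 + 3827/4403 = 18647409/2148664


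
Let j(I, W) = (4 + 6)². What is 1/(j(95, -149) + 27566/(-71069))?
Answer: 71069/7079334 ≈ 0.010039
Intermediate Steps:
j(I, W) = 100 (j(I, W) = 10² = 100)
1/(j(95, -149) + 27566/(-71069)) = 1/(100 + 27566/(-71069)) = 1/(100 + 27566*(-1/71069)) = 1/(100 - 27566/71069) = 1/(7079334/71069) = 71069/7079334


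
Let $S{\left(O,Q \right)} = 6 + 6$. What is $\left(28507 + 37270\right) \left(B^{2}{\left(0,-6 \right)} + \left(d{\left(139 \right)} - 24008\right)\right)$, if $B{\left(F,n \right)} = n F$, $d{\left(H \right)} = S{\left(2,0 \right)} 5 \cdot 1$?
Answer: $-1575227596$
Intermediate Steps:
$S{\left(O,Q \right)} = 12$
$d{\left(H \right)} = 60$ ($d{\left(H \right)} = 12 \cdot 5 \cdot 1 = 60 \cdot 1 = 60$)
$B{\left(F,n \right)} = F n$
$\left(28507 + 37270\right) \left(B^{2}{\left(0,-6 \right)} + \left(d{\left(139 \right)} - 24008\right)\right) = \left(28507 + 37270\right) \left(\left(0 \left(-6\right)\right)^{2} + \left(60 - 24008\right)\right) = 65777 \left(0^{2} - 23948\right) = 65777 \left(0 - 23948\right) = 65777 \left(-23948\right) = -1575227596$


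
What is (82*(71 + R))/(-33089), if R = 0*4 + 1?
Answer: -5904/33089 ≈ -0.17843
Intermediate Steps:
R = 1 (R = 0 + 1 = 1)
(82*(71 + R))/(-33089) = (82*(71 + 1))/(-33089) = (82*72)*(-1/33089) = 5904*(-1/33089) = -5904/33089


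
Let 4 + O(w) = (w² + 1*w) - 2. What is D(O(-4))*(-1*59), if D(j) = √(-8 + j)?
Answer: -59*I*√2 ≈ -83.439*I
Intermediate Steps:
O(w) = -6 + w + w² (O(w) = -4 + ((w² + 1*w) - 2) = -4 + ((w² + w) - 2) = -4 + ((w + w²) - 2) = -4 + (-2 + w + w²) = -6 + w + w²)
D(O(-4))*(-1*59) = √(-8 + (-6 - 4 + (-4)²))*(-1*59) = √(-8 + (-6 - 4 + 16))*(-59) = √(-8 + 6)*(-59) = √(-2)*(-59) = (I*√2)*(-59) = -59*I*√2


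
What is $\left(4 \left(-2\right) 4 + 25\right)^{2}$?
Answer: $49$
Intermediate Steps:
$\left(4 \left(-2\right) 4 + 25\right)^{2} = \left(\left(-8\right) 4 + 25\right)^{2} = \left(-32 + 25\right)^{2} = \left(-7\right)^{2} = 49$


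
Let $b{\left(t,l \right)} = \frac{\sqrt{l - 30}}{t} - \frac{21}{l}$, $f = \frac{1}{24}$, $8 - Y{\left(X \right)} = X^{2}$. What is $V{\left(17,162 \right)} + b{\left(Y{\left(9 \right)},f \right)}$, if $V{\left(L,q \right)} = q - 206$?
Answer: $-548 - \frac{i \sqrt{4314}}{876} \approx -548.0 - 0.074978 i$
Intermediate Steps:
$Y{\left(X \right)} = 8 - X^{2}$
$V{\left(L,q \right)} = -206 + q$
$f = \frac{1}{24} \approx 0.041667$
$b{\left(t,l \right)} = - \frac{21}{l} + \frac{\sqrt{-30 + l}}{t}$ ($b{\left(t,l \right)} = \frac{\sqrt{-30 + l}}{t} - \frac{21}{l} = - \frac{21}{l} + \frac{\sqrt{-30 + l}}{t}$)
$V{\left(17,162 \right)} + b{\left(Y{\left(9 \right)},f \right)} = \left(-206 + 162\right) + \left(- 21 \frac{1}{\frac{1}{24}} + \frac{\sqrt{-30 + \frac{1}{24}}}{8 - 9^{2}}\right) = -44 + \left(\left(-21\right) 24 + \frac{\sqrt{- \frac{719}{24}}}{8 - 81}\right) = -44 - \left(504 - \frac{\frac{1}{12} i \sqrt{4314}}{8 - 81}\right) = -44 - \left(504 - \frac{\frac{1}{12} i \sqrt{4314}}{-73}\right) = -44 - \left(504 + \frac{\frac{1}{12} i \sqrt{4314}}{73}\right) = -44 - \left(504 + \frac{i \sqrt{4314}}{876}\right) = -548 - \frac{i \sqrt{4314}}{876}$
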